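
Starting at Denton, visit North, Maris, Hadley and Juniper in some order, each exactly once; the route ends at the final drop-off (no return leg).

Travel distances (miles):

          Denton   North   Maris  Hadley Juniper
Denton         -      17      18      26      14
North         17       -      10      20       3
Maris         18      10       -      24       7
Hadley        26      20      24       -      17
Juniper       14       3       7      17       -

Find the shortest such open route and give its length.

There are 4! = 24 possible orderings.
Denton → North → Maris → Hadley → Juniper: 17+10+24+17 = 68
Denton → North → Maris → Juniper → Hadley: 17+10+7+17 = 51
Denton → North → Hadley → Maris → Juniper: 17+20+24+7 = 68
Denton → North → Hadley → Juniper → Maris: 17+20+17+7 = 61
Denton → North → Juniper → Maris → Hadley: 17+3+7+24 = 51
Denton → North → Juniper → Hadley → Maris: 17+3+17+24 = 61
Denton → Maris → North → Hadley → Juniper: 18+10+20+17 = 65
Denton → Maris → North → Juniper → Hadley: 18+10+3+17 = 48
Denton → Maris → Hadley → North → Juniper: 18+24+20+3 = 65
Denton → Maris → Hadley → Juniper → North: 18+24+17+3 = 62
Denton → Maris → Juniper → North → Hadley: 18+7+3+20 = 48
Denton → Maris → Juniper → Hadley → North: 18+7+17+20 = 62
Denton → Hadley → North → Maris → Juniper: 26+20+10+7 = 63
Denton → Hadley → North → Juniper → Maris: 26+20+3+7 = 56
… (10 more)
The minimum is 48.
One shortest path: Denton → Maris → North → Juniper → Hadley.

Minimum one-way distance = 48 miles.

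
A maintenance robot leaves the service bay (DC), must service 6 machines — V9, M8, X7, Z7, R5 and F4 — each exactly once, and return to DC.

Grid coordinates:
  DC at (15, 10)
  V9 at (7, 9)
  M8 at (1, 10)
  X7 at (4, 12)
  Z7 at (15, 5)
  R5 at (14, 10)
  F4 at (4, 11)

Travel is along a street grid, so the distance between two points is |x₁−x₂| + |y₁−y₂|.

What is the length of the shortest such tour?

Minimum total distance: 42.

With 6 stops there are 6!/2 = 360 distinct round trips (a route and its reverse cost the same).
DC→V9→M8→X7→Z7→R5→F4→DC: 9+7+5+18+6+11+12 = 68
DC→V9→M8→X7→Z7→F4→R5→DC: 9+7+5+18+17+11+1 = 68
DC→V9→M8→X7→R5→Z7→F4→DC: 9+7+5+12+6+17+12 = 68
DC→V9→M8→X7→R5→F4→Z7→DC: 9+7+5+12+11+17+5 = 66
DC→V9→M8→X7→F4→Z7→R5→DC: 9+7+5+1+17+6+1 = 46
DC→V9→M8→X7→F4→R5→Z7→DC: 9+7+5+1+11+6+5 = 44
DC→V9→M8→Z7→X7→R5→F4→DC: 9+7+19+18+12+11+12 = 88
DC→V9→M8→Z7→X7→F4→R5→DC: 9+7+19+18+1+11+1 = 66
… (352 more)
DC→Z7→V9→M8→X7→F4→R5→DC: 5+12+7+5+1+11+1 = 42  ← best
The minimum is 42.
One optimal route: DC → Z7 → V9 → M8 → X7 → F4 → R5 → DC (or its reverse).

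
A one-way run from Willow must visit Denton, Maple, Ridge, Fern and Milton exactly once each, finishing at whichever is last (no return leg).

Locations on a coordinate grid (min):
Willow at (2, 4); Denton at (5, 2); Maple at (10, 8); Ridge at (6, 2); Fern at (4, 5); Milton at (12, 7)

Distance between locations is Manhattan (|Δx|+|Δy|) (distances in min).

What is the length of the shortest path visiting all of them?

Shortest open route: 21 min.

There are 5! = 120 possible orderings.
Willow - Denton - Maple - Ridge - Fern - Milton: 5+11+10+5+10 = 41
Willow - Denton - Maple - Ridge - Milton - Fern: 5+11+10+11+10 = 47
Willow - Denton - Maple - Fern - Ridge - Milton: 5+11+9+5+11 = 41
Willow - Denton - Maple - Fern - Milton - Ridge: 5+11+9+10+11 = 46
Willow - Denton - Maple - Milton - Ridge - Fern: 5+11+3+11+5 = 35
Willow - Denton - Maple - Milton - Fern - Ridge: 5+11+3+10+5 = 34
Willow - Denton - Ridge - Maple - Fern - Milton: 5+1+10+9+10 = 35
Willow - Denton - Ridge - Maple - Milton - Fern: 5+1+10+3+10 = 29
Willow - Denton - Ridge - Fern - Maple - Milton: 5+1+5+9+3 = 23
Willow - Denton - Ridge - Fern - Milton - Maple: 5+1+5+10+3 = 24
Willow - Denton - Ridge - Milton - Maple - Fern: 5+1+11+3+9 = 29
Willow - Denton - Ridge - Milton - Fern - Maple: 5+1+11+10+9 = 36
Willow - Denton - Fern - Maple - Ridge - Milton: 5+4+9+10+11 = 39
Willow - Denton - Fern - Maple - Milton - Ridge: 5+4+9+3+11 = 32
… (106 more)
Willow - Fern - Denton - Ridge - Maple - Milton: 3+4+1+10+3 = 21  ← best
The minimum is 21.
One shortest path: Willow → Fern → Denton → Ridge → Maple → Milton.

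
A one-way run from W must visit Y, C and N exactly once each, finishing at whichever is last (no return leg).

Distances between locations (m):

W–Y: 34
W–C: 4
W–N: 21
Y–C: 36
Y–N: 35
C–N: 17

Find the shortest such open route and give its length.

There are 3! = 6 possible orderings.
W - Y - C - N: 34+36+17 = 87
W - Y - N - C: 34+35+17 = 86
W - C - Y - N: 4+36+35 = 75
W - C - N - Y: 4+17+35 = 56
W - N - Y - C: 21+35+36 = 92
W - N - C - Y: 21+17+36 = 74
The minimum is 56.
One shortest path: W → C → N → Y.

Shortest open route: 56 m.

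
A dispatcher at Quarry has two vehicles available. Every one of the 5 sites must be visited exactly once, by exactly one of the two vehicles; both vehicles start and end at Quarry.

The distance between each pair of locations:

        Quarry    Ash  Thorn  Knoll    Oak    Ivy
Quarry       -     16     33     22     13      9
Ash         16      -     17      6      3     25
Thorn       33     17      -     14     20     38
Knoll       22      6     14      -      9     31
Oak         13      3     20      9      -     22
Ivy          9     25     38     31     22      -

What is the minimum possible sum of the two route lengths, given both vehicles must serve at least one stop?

Minimum combined distance: 87.

Check every non-empty split of the stops between the two vehicles; for each half take its own optimal tour:
  {Ash} + {Thorn, Knoll, Oak, Ivy}: 32 + 83 = 115
  {Thorn} + {Ash, Knoll, Oak, Ivy}: 66 + 62 = 128
  {Ash, Thorn} + {Knoll, Oak, Ivy}: 66 + 62 = 128
  {Knoll} + {Ash, Thorn, Oak, Ivy}: 44 + 80 = 124
  {Ash, Knoll} + {Thorn, Oak, Ivy}: 44 + 80 = 124
  {Thorn, Knoll} + {Ash, Oak, Ivy}: 69 + 50 = 119
  … (15 splits in total)
  {Ash, Thorn, Knoll, Oak} + {Ivy}: 69 + 18 = 87  ← best
Best: vehicle 1 Quarry → Ash → Thorn → Knoll → Oak → Quarry = 69; vehicle 2 Quarry → Ivy → Quarry = 18; combined 87.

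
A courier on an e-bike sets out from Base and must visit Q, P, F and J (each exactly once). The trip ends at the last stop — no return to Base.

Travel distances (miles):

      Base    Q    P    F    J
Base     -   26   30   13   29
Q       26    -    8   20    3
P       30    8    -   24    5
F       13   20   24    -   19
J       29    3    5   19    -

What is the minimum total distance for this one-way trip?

Shortest open route: 41 miles.

There are 4! = 24 possible orderings.
Base→Q→P→F→J: 26+8+24+19 = 77
Base→Q→P→J→F: 26+8+5+19 = 58
Base→Q→F→P→J: 26+20+24+5 = 75
Base→Q→F→J→P: 26+20+19+5 = 70
Base→Q→J→P→F: 26+3+5+24 = 58
Base→Q→J→F→P: 26+3+19+24 = 72
Base→P→Q→F→J: 30+8+20+19 = 77
Base→P→Q→J→F: 30+8+3+19 = 60
Base→P→F→Q→J: 30+24+20+3 = 77
Base→P→F→J→Q: 30+24+19+3 = 76
Base→P→J→Q→F: 30+5+3+20 = 58
Base→P→J→F→Q: 30+5+19+20 = 74
Base→F→Q→P→J: 13+20+8+5 = 46
Base→F→Q→J→P: 13+20+3+5 = 41
… (10 more)
The minimum is 41.
One shortest path: Base → F → Q → J → P.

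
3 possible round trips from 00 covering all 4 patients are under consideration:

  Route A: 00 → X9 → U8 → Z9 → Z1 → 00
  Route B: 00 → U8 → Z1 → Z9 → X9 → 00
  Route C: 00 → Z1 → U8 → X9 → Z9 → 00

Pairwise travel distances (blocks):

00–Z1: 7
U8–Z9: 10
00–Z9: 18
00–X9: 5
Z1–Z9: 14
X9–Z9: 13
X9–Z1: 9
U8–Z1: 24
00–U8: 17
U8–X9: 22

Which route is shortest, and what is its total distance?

Route A: 5 + 22 + 10 + 14 + 7 = 58
Route B: 17 + 24 + 14 + 13 + 5 = 73
Route C: 7 + 24 + 22 + 13 + 18 = 84

58 blocks — Route A is the shortest.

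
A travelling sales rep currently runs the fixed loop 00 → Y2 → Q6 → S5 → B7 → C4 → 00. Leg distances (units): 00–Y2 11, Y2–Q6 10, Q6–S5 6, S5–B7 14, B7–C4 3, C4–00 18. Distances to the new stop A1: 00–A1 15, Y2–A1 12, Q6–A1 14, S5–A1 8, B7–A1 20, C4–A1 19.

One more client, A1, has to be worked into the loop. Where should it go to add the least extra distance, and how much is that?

+14 — insert A1 between S5 and B7.

Insertion cost between consecutive stops i–j is d(i,A1) + d(A1,j) − d(i,j):
  between 00 and Y2: 15 + 12 − 11 = 16
  between Y2 and Q6: 12 + 14 − 10 = 16
  between Q6 and S5: 14 + 8 − 6 = 16
  between S5 and B7: 8 + 20 − 14 = 14
  between B7 and C4: 20 + 19 − 3 = 36
  between C4 and 00: 19 + 15 − 18 = 16
Cheapest insertion is between S5 and B7, adding 14.
New total = 62 + 14 = 76.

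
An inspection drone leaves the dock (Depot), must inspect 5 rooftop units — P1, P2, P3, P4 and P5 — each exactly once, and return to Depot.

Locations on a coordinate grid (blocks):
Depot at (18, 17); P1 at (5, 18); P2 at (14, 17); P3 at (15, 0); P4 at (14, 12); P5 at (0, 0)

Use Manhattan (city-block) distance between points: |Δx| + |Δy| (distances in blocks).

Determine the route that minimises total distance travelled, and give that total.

Minimum total distance: 74 blocks.

Depot→P1→P2→P3→P4→P5→Depot: 14+10+18+13+26+35 = 116
Depot→P1→P2→P3→P5→P4→Depot: 14+10+18+15+26+9 = 92
Depot→P1→P2→P4→P3→P5→Depot: 14+10+5+13+15+35 = 92
Depot→P1→P2→P4→P5→P3→Depot: 14+10+5+26+15+20 = 90
Depot→P1→P2→P5→P3→P4→Depot: 14+10+31+15+13+9 = 92
Depot→P1→P2→P5→P4→P3→Depot: 14+10+31+26+13+20 = 114
Depot→P1→P3→P2→P4→P5→Depot: 14+28+18+5+26+35 = 126
Depot→P1→P3→P2→P5→P4→Depot: 14+28+18+31+26+9 = 126
Depot→P1→P3→P4→P2→P5→Depot: 14+28+13+5+31+35 = 126
Depot→P1→P3→P4→P5→P2→Depot: 14+28+13+26+31+4 = 116
Depot→P1→P3→P5→P2→P4→Depot: 14+28+15+31+5+9 = 102
Depot→P1→P3→P5→P4→P2→Depot: 14+28+15+26+5+4 = 92
Depot→P1→P4→P2→P3→P5→Depot: 14+15+5+18+15+35 = 102
Depot→P1→P4→P2→P5→P3→Depot: 14+15+5+31+15+20 = 100
… (46 more)
Depot→P1→P5→P3→P4→P2→Depot: 14+23+15+13+5+4 = 74  ← best
The minimum is 74.
One optimal route: Depot → P1 → P5 → P3 → P4 → P2 → Depot (or its reverse).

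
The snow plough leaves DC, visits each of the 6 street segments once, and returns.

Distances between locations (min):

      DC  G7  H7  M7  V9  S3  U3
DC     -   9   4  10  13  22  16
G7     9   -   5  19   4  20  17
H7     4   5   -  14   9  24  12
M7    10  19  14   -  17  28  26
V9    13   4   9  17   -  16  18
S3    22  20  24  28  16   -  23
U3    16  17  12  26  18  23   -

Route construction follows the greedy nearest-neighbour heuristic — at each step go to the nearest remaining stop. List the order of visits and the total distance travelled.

Nearest-neighbour total = 88 min; route DC → H7 → G7 → V9 → S3 → U3 → M7 → DC.

From DC: distances to unvisited — H7=4, G7=9, M7=10, V9=13, U3=16, S3=22. Nearest is H7 (4).
From H7: distances to unvisited — G7=5, V9=9, U3=12, M7=14, S3=24. Nearest is G7 (5).
From G7: distances to unvisited — V9=4, U3=17, M7=19, S3=20. Nearest is V9 (4).
From V9: distances to unvisited — S3=16, M7=17, U3=18. Nearest is S3 (16).
From S3: distances to unvisited — U3=23, M7=28. Nearest is U3 (23).
From U3: distances to unvisited — M7=26. Nearest is M7 (26).
Return M7→DC: 10.
Total = 4 + 5 + 4 + 16 + 23 + 26 + 10 = 88.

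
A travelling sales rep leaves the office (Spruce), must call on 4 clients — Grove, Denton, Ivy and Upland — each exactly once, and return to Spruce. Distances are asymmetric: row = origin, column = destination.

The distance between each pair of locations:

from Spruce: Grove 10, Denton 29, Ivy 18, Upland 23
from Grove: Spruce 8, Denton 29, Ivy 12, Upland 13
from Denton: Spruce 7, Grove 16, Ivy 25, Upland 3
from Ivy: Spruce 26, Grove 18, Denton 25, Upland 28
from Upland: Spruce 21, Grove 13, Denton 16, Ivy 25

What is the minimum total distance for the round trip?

Spruce-Grove-Denton-Ivy-Upland-Spruce: 10+29+25+28+21 = 113
Spruce-Grove-Denton-Upland-Ivy-Spruce: 10+29+3+25+26 = 93
Spruce-Grove-Ivy-Denton-Upland-Spruce: 10+12+25+3+21 = 71
Spruce-Grove-Ivy-Upland-Denton-Spruce: 10+12+28+16+7 = 73
Spruce-Grove-Upland-Denton-Ivy-Spruce: 10+13+16+25+26 = 90
Spruce-Grove-Upland-Ivy-Denton-Spruce: 10+13+25+25+7 = 80
Spruce-Denton-Grove-Ivy-Upland-Spruce: 29+16+12+28+21 = 106
Spruce-Denton-Grove-Upland-Ivy-Spruce: 29+16+13+25+26 = 109
Spruce-Denton-Ivy-Grove-Upland-Spruce: 29+25+18+13+21 = 106
Spruce-Denton-Ivy-Upland-Grove-Spruce: 29+25+28+13+8 = 103
Spruce-Denton-Upland-Grove-Ivy-Spruce: 29+3+13+12+26 = 83
Spruce-Denton-Upland-Ivy-Grove-Spruce: 29+3+25+18+8 = 83
Spruce-Ivy-Grove-Denton-Upland-Spruce: 18+18+29+3+21 = 89
Spruce-Ivy-Grove-Upland-Denton-Spruce: 18+18+13+16+7 = 72
… (10 more)
Spruce-Ivy-Denton-Upland-Grove-Spruce: 18+25+3+13+8 = 67  ← best
The minimum is 67.
One optimal route: Spruce → Ivy → Denton → Upland → Grove → Spruce.

Minimum total distance: 67.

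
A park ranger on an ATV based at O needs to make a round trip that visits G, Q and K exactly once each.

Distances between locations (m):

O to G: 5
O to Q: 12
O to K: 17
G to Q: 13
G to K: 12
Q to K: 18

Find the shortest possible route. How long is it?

With 3 stops there are 3!/2 = 3 distinct round trips (a route and its reverse cost the same).
O-G-Q-K-O: 5+13+18+17 = 53
O-G-K-Q-O: 5+12+18+12 = 47
O-Q-G-K-O: 12+13+12+17 = 54
The minimum is 47.
One optimal route: O → G → K → Q → O (or its reverse).

Minimum total distance: 47 m.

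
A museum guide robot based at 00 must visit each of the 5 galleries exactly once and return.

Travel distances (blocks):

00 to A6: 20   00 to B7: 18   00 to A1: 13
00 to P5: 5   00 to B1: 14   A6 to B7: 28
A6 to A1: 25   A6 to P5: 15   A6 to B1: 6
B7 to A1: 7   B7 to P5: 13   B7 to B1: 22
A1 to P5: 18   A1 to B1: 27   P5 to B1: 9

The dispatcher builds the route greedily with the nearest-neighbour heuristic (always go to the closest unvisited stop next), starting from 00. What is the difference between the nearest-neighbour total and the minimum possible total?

Excess over optimum: 2 blocks.

From 00: P5=5, A1=13, B1=14, B7=18, A6=20 → choose P5 (5).
From P5: B1=9, B7=13, A6=15, A1=18 → choose B1 (9).
From B1: A6=6, B7=22, A1=27 → choose A6 (6).
From A6: A1=25, B7=28 → choose A1 (25).
From A1: B7=7 → choose B7 (7).
NN route 00 → P5 → B1 → A6 → A1 → B7 → 00 costs 70.
Optimal: 00 → A6 → B1 → P5 → B7 → A1 → 00 costs 68 (by enumerating all 60 distinct tours).
Excess = 70 − 68 = 2.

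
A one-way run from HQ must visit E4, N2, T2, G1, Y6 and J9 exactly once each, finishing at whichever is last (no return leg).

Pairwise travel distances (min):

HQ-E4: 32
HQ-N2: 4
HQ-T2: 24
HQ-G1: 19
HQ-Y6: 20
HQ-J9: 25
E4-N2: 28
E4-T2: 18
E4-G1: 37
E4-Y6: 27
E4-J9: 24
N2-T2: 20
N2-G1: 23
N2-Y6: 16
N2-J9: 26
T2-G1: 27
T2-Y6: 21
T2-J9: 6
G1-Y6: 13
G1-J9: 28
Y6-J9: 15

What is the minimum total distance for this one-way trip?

79 min — the minimum one-way total.

There are 6! = 720 possible orderings.
HQ → E4 → N2 → T2 → G1 → Y6 → J9: 32+28+20+27+13+15 = 135
HQ → E4 → N2 → T2 → G1 → J9 → Y6: 32+28+20+27+28+15 = 150
HQ → E4 → N2 → T2 → Y6 → G1 → J9: 32+28+20+21+13+28 = 142
HQ → E4 → N2 → T2 → Y6 → J9 → G1: 32+28+20+21+15+28 = 144
HQ → E4 → N2 → T2 → J9 → G1 → Y6: 32+28+20+6+28+13 = 127
HQ → E4 → N2 → T2 → J9 → Y6 → G1: 32+28+20+6+15+13 = 114
HQ → E4 → N2 → G1 → T2 → Y6 → J9: 32+28+23+27+21+15 = 146
HQ → E4 → N2 → G1 → T2 → J9 → Y6: 32+28+23+27+6+15 = 131
… (712 more)
HQ → N2 → G1 → Y6 → J9 → T2 → E4: 4+23+13+15+6+18 = 79  ← best
The minimum is 79.
One shortest path: HQ → N2 → G1 → Y6 → J9 → T2 → E4.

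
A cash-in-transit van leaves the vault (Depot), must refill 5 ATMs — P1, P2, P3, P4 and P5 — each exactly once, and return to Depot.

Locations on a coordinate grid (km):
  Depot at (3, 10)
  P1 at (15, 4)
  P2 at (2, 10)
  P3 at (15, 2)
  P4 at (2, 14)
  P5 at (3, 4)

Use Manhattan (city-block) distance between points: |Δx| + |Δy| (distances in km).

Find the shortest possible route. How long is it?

With 5 stops there are 5!/2 = 60 distinct round trips (a route and its reverse cost the same).
Depot → P1 → P2 → P3 → P4 → P5 → Depot: 18+19+21+25+11+6 = 100
Depot → P1 → P2 → P3 → P5 → P4 → Depot: 18+19+21+14+11+5 = 88
Depot → P1 → P2 → P4 → P3 → P5 → Depot: 18+19+4+25+14+6 = 86
Depot → P1 → P2 → P4 → P5 → P3 → Depot: 18+19+4+11+14+20 = 86
Depot → P1 → P2 → P5 → P3 → P4 → Depot: 18+19+7+14+25+5 = 88
Depot → P1 → P2 → P5 → P4 → P3 → Depot: 18+19+7+11+25+20 = 100
Depot → P1 → P3 → P2 → P4 → P5 → Depot: 18+2+21+4+11+6 = 62
Depot → P1 → P3 → P2 → P5 → P4 → Depot: 18+2+21+7+11+5 = 64
Depot → P1 → P3 → P4 → P2 → P5 → Depot: 18+2+25+4+7+6 = 62
Depot → P1 → P3 → P4 → P5 → P2 → Depot: 18+2+25+11+7+1 = 64
Depot → P1 → P3 → P5 → P2 → P4 → Depot: 18+2+14+7+4+5 = 50
Depot → P1 → P3 → P5 → P4 → P2 → Depot: 18+2+14+11+4+1 = 50
Depot → P1 → P4 → P2 → P3 → P5 → Depot: 18+23+4+21+14+6 = 86
Depot → P1 → P4 → P2 → P5 → P3 → Depot: 18+23+4+7+14+20 = 86
… (46 more)
The minimum is 50.
One optimal route: Depot → P1 → P3 → P5 → P2 → P4 → Depot (or its reverse).

50 km — the shortest possible round trip.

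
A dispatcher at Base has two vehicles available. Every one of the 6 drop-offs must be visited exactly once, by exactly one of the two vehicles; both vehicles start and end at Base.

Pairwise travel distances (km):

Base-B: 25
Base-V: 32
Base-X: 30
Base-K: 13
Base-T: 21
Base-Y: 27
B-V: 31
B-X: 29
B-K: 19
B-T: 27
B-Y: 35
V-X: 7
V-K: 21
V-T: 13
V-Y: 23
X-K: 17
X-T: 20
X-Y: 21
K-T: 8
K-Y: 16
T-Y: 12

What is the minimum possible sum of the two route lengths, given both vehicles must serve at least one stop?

Check every non-empty split of the stops between the two vehicles; for each half take its own optimal tour:
  {B} + {V, X, K, T, Y}: 50 + 89 = 139
  {V} + {B, X, K, T, Y}: 64 + 108 = 172
  {B, V} + {X, K, T, Y}: 88 + 84 = 172
  {X} + {B, V, K, T, Y}: 60 + 110 = 170
  {B, X} + {V, K, T, Y}: 84 + 84 = 168
  {V, X} + {B, K, T, Y}: 69 + 91 = 160
  … (31 splits in total)
Best: vehicle 1 Base → B → Base = 50; vehicle 2 Base → K → X → V → T → Y → Base = 89; combined 139.

139 km — the smallest possible combined total.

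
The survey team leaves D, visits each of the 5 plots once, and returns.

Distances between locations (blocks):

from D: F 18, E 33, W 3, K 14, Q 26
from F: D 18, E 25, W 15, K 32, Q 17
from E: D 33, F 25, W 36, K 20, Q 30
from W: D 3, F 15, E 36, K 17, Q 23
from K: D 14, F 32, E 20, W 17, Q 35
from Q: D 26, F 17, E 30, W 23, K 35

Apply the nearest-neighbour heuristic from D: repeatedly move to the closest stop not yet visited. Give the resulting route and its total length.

Nearest-neighbour total = 99 blocks; route D → W → F → Q → E → K → D.

From D: distances to unvisited — W=3, K=14, F=18, Q=26, E=33. Nearest is W (3).
From W: distances to unvisited — F=15, K=17, Q=23, E=36. Nearest is F (15).
From F: distances to unvisited — Q=17, E=25, K=32. Nearest is Q (17).
From Q: distances to unvisited — E=30, K=35. Nearest is E (30).
From E: distances to unvisited — K=20. Nearest is K (20).
Return K→D: 14.
Total = 3 + 15 + 17 + 30 + 20 + 14 = 99.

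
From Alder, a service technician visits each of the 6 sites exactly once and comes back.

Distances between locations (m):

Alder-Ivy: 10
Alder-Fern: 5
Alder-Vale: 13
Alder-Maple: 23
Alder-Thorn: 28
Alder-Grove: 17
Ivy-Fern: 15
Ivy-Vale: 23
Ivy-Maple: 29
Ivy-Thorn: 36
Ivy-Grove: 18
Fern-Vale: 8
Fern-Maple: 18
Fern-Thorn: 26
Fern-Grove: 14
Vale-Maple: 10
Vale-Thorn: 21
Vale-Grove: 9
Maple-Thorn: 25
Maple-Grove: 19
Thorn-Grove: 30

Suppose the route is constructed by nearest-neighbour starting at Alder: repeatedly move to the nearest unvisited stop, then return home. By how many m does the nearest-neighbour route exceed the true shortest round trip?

19 m longer than the optimal tour.

From Alder: Fern=5, Ivy=10, Vale=13, Grove=17, Maple=23, Thorn=28 → choose Fern (5).
From Fern: Vale=8, Grove=14, Ivy=15, Maple=18, Thorn=26 → choose Vale (8).
From Vale: Grove=9, Maple=10, Thorn=21, Ivy=23 → choose Grove (9).
From Grove: Ivy=18, Maple=19, Thorn=30 → choose Ivy (18).
From Ivy: Maple=29, Thorn=36 → choose Maple (29).
From Maple: Thorn=25 → choose Thorn (25).
NN route Alder → Fern → Vale → Grove → Ivy → Maple → Thorn → Alder costs 122.
Optimal: Alder → Ivy → Grove → Vale → Maple → Thorn → Fern → Alder costs 103 (by enumerating all 360 distinct tours).
Excess = 122 − 103 = 19.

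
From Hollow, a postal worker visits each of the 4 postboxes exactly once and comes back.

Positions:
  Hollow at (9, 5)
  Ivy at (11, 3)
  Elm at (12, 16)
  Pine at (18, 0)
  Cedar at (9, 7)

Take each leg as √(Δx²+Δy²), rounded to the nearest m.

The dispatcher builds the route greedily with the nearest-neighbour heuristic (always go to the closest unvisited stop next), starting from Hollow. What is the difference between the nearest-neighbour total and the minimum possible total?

The nearest-neighbour route is 3 m longer than optimal.

From Hollow: Cedar=2, Ivy=3, Pine=10, Elm=11 → choose Cedar (2).
From Cedar: Ivy=4, Elm=9, Pine=11 → choose Ivy (4).
From Ivy: Pine=8, Elm=13 → choose Pine (8).
From Pine: Elm=17 → choose Elm (17).
NN route Hollow → Cedar → Ivy → Pine → Elm → Hollow costs 42.
Optimal: Hollow → Ivy → Pine → Elm → Cedar → Hollow costs 39 (by enumerating all 12 distinct tours).
Excess = 42 − 39 = 3.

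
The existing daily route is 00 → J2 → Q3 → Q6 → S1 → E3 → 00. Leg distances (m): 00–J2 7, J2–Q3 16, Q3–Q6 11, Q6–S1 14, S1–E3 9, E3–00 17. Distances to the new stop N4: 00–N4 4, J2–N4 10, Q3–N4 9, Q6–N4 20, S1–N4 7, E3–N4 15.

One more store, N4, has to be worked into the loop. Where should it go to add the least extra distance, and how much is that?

Insertion cost between consecutive stops i–j is d(i,N4) + d(N4,j) − d(i,j):
  between 00 and J2: 4 + 10 − 7 = 7
  between J2 and Q3: 10 + 9 − 16 = 3
  between Q3 and Q6: 9 + 20 − 11 = 18
  between Q6 and S1: 20 + 7 − 14 = 13
  between S1 and E3: 7 + 15 − 9 = 13
  between E3 and 00: 15 + 4 − 17 = 2
Cheapest insertion is between E3 and 00, adding 2.
New total = 74 + 2 = 76.

Adding 2 m by placing N4 on the E3–00 leg.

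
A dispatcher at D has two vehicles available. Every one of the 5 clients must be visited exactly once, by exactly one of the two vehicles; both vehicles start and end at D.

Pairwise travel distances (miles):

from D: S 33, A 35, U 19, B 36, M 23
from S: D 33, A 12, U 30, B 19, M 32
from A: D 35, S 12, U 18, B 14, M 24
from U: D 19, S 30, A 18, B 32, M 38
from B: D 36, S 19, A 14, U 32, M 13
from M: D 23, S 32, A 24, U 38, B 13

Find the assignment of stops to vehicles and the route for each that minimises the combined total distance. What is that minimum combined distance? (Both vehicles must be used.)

Check every non-empty split of the stops between the two vehicles; for each half take its own optimal tour:
  {S} + {A, U, B, M}: 66 + 87 = 153
  {A} + {S, U, B, M}: 70 + 104 = 174
  {S, A} + {U, B, M}: 80 + 87 = 167
  {U} + {S, A, B, M}: 38 + 95 = 133
  {S, U} + {A, B, M}: 82 + 85 = 167
  {A, U} + {S, B, M}: 72 + 88 = 160
  … (15 splits in total)
Best: vehicle 1 D → U → D = 38; vehicle 2 D → S → A → B → M → D = 95; combined 133.

Minimum combined distance: 133 miles.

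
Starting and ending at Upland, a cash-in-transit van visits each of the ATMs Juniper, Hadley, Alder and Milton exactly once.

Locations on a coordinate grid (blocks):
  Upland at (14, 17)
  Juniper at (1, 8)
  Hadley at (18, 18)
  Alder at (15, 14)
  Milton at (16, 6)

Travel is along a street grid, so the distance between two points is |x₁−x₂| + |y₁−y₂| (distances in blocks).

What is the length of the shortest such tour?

Shortest round trip = 60 blocks.

With 4 stops there are 4!/2 = 12 distinct round trips (a route and its reverse cost the same).
Upland - Juniper - Hadley - Alder - Milton - Upland: 22+27+7+9+13 = 78
Upland - Juniper - Hadley - Milton - Alder - Upland: 22+27+14+9+4 = 76
Upland - Juniper - Alder - Hadley - Milton - Upland: 22+20+7+14+13 = 76
Upland - Juniper - Alder - Milton - Hadley - Upland: 22+20+9+14+5 = 70
Upland - Juniper - Milton - Hadley - Alder - Upland: 22+17+14+7+4 = 64
Upland - Juniper - Milton - Alder - Hadley - Upland: 22+17+9+7+5 = 60
Upland - Hadley - Juniper - Alder - Milton - Upland: 5+27+20+9+13 = 74
Upland - Hadley - Juniper - Milton - Alder - Upland: 5+27+17+9+4 = 62
Upland - Hadley - Alder - Juniper - Milton - Upland: 5+7+20+17+13 = 62
Upland - Hadley - Milton - Juniper - Alder - Upland: 5+14+17+20+4 = 60
Upland - Alder - Juniper - Hadley - Milton - Upland: 4+20+27+14+13 = 78
Upland - Alder - Hadley - Juniper - Milton - Upland: 4+7+27+17+13 = 68
The minimum is 60.
One optimal route: Upland → Juniper → Milton → Alder → Hadley → Upland (or its reverse).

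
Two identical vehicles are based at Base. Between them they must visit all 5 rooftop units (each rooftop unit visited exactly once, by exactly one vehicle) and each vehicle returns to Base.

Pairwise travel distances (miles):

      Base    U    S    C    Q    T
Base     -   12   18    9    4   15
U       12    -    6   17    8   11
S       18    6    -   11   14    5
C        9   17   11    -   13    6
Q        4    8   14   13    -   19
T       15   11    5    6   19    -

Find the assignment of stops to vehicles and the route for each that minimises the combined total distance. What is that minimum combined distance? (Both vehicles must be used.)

46 miles — the smallest possible combined total.

There are 2^4 − 1 = 15 ways to divide the 5 stops into two non-empty groups. For each, the best each vehicle can do is its own shortest tour through its group:
  {U} + {S, C, Q, T}: 24 + 38 = 62
  {S} + {U, C, Q, T}: 36 + 38 = 74
  {U, S} + {C, Q, T}: 36 + 38 = 74
  {C} + {U, S, Q, T}: 18 + 38 = 56
  {U, C} + {S, Q, T}: 38 + 38 = 76
  {S, C} + {U, Q, T}: 38 + 38 = 76
  … (15 splits in total)
  {Q} + {U, S, C, T}: 8 + 38 = 46  ← best
Best: vehicle 1 Base → Q → Base = 8; vehicle 2 Base → U → S → T → C → Base = 38; combined 46.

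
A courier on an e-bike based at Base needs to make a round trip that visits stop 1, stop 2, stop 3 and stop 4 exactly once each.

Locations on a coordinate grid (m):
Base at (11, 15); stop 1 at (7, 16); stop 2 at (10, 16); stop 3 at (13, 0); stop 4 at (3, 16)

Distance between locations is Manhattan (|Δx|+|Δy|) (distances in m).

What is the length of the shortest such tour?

Minimum total distance: 52 m.

Base → stop 1 → stop 2 → stop 3 → stop 4 → Base: 5+3+19+26+9 = 62
Base → stop 1 → stop 2 → stop 4 → stop 3 → Base: 5+3+7+26+17 = 58
Base → stop 1 → stop 3 → stop 2 → stop 4 → Base: 5+22+19+7+9 = 62
Base → stop 1 → stop 3 → stop 4 → stop 2 → Base: 5+22+26+7+2 = 62
Base → stop 1 → stop 4 → stop 2 → stop 3 → Base: 5+4+7+19+17 = 52
Base → stop 1 → stop 4 → stop 3 → stop 2 → Base: 5+4+26+19+2 = 56
Base → stop 2 → stop 1 → stop 3 → stop 4 → Base: 2+3+22+26+9 = 62
Base → stop 2 → stop 1 → stop 4 → stop 3 → Base: 2+3+4+26+17 = 52
Base → stop 2 → stop 3 → stop 1 → stop 4 → Base: 2+19+22+4+9 = 56
Base → stop 2 → stop 4 → stop 1 → stop 3 → Base: 2+7+4+22+17 = 52
Base → stop 3 → stop 1 → stop 2 → stop 4 → Base: 17+22+3+7+9 = 58
Base → stop 3 → stop 2 → stop 1 → stop 4 → Base: 17+19+3+4+9 = 52
The minimum is 52.
One optimal route: Base → stop 1 → stop 4 → stop 2 → stop 3 → Base (or its reverse).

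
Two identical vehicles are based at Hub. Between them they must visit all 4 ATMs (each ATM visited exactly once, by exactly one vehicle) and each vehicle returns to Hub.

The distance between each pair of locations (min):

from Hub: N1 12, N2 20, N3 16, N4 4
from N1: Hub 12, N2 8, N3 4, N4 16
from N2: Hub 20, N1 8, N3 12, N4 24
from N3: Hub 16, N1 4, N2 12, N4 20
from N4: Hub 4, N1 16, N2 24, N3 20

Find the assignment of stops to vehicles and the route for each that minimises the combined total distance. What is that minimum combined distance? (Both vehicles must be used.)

56 min — the smallest possible combined total.

There are 2^3 − 1 = 7 ways to divide the 4 stops into two non-empty groups. For each, the best each vehicle can do is its own shortest tour through its group:
  {N1} + {N2, N3, N4}: 24 + 56 = 80
  {N2} + {N1, N3, N4}: 40 + 40 = 80
  {N1, N2} + {N3, N4}: 40 + 40 = 80
  {N3} + {N1, N2, N4}: 32 + 48 = 80
  {N1, N3} + {N2, N4}: 32 + 48 = 80
  {N2, N3} + {N1, N4}: 48 + 32 = 80
  … (7 splits in total)
  {N1, N2, N3} + {N4}: 48 + 8 = 56  ← best
Best: vehicle 1 Hub → N1 → N2 → N3 → Hub = 48; vehicle 2 Hub → N4 → Hub = 8; combined 56.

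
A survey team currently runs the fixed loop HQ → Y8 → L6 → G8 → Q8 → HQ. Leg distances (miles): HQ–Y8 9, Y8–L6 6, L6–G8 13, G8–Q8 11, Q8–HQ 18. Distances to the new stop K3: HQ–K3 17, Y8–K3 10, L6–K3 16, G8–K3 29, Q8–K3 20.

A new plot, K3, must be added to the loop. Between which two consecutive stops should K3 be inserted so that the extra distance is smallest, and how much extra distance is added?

Insertion cost between consecutive stops i–j is d(i,K3) + d(K3,j) − d(i,j):
  between HQ and Y8: 17 + 10 − 9 = 18
  between Y8 and L6: 10 + 16 − 6 = 20
  between L6 and G8: 16 + 29 − 13 = 32
  between G8 and Q8: 29 + 20 − 11 = 38
  between Q8 and HQ: 20 + 17 − 18 = 19
Cheapest insertion is between HQ and Y8, adding 18.
New total = 57 + 18 = 75.

Minimum extra distance: 18 miles, inserting K3 between HQ and Y8.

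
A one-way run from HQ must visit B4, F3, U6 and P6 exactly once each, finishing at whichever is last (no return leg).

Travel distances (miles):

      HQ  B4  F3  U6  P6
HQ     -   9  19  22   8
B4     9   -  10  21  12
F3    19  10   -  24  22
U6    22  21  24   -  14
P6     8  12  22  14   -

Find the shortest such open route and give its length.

Shortest open route: 53 miles.

There are 4! = 24 possible orderings.
HQ - B4 - F3 - U6 - P6: 9+10+24+14 = 57
HQ - B4 - F3 - P6 - U6: 9+10+22+14 = 55
HQ - B4 - U6 - F3 - P6: 9+21+24+22 = 76
HQ - B4 - U6 - P6 - F3: 9+21+14+22 = 66
HQ - B4 - P6 - F3 - U6: 9+12+22+24 = 67
HQ - B4 - P6 - U6 - F3: 9+12+14+24 = 59
HQ - F3 - B4 - U6 - P6: 19+10+21+14 = 64
HQ - F3 - B4 - P6 - U6: 19+10+12+14 = 55
HQ - F3 - U6 - B4 - P6: 19+24+21+12 = 76
HQ - F3 - U6 - P6 - B4: 19+24+14+12 = 69
HQ - F3 - P6 - B4 - U6: 19+22+12+21 = 74
HQ - F3 - P6 - U6 - B4: 19+22+14+21 = 76
HQ - U6 - B4 - F3 - P6: 22+21+10+22 = 75
HQ - U6 - B4 - P6 - F3: 22+21+12+22 = 77
… (10 more)
HQ - P6 - U6 - B4 - F3: 8+14+21+10 = 53  ← best
The minimum is 53.
One shortest path: HQ → P6 → U6 → B4 → F3.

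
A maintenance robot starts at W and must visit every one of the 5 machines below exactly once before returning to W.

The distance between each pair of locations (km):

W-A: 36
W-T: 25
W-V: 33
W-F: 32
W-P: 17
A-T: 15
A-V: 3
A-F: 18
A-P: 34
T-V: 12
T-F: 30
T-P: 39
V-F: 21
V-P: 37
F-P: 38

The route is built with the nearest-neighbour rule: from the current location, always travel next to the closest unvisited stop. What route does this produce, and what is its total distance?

128 km along W → P → A → V → T → F → W.

At W the remaining stops are P 17, T 25, F 32, V 33, A 36; go to P.
At P the remaining stops are A 34, V 37, F 38, T 39; go to A.
At A the remaining stops are V 3, T 15, F 18; go to V.
At V the remaining stops are T 12, F 21; go to T.
At T the remaining stops are F 30; go to F.
Return F→W: 32.
Total = 17 + 34 + 3 + 12 + 30 + 32 = 128.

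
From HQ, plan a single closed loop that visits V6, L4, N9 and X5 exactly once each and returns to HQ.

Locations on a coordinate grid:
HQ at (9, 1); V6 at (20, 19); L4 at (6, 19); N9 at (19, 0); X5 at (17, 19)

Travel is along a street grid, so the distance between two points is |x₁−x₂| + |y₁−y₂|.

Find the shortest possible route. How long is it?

Minimum total distance: 66.

There are 12 distinct closed tours to check (reversals are equivalent).
HQ → V6 → L4 → N9 → X5 → HQ: 29+14+32+21+26 = 122
HQ → V6 → L4 → X5 → N9 → HQ: 29+14+11+21+11 = 86
HQ → V6 → N9 → L4 → X5 → HQ: 29+20+32+11+26 = 118
HQ → V6 → N9 → X5 → L4 → HQ: 29+20+21+11+21 = 102
HQ → V6 → X5 → L4 → N9 → HQ: 29+3+11+32+11 = 86
HQ → V6 → X5 → N9 → L4 → HQ: 29+3+21+32+21 = 106
HQ → L4 → V6 → N9 → X5 → HQ: 21+14+20+21+26 = 102
HQ → L4 → V6 → X5 → N9 → HQ: 21+14+3+21+11 = 70
HQ → L4 → N9 → V6 → X5 → HQ: 21+32+20+3+26 = 102
HQ → L4 → X5 → V6 → N9 → HQ: 21+11+3+20+11 = 66
HQ → N9 → V6 → L4 → X5 → HQ: 11+20+14+11+26 = 82
HQ → N9 → L4 → V6 → X5 → HQ: 11+32+14+3+26 = 86
The minimum is 66.
One optimal route: HQ → L4 → X5 → V6 → N9 → HQ (or its reverse).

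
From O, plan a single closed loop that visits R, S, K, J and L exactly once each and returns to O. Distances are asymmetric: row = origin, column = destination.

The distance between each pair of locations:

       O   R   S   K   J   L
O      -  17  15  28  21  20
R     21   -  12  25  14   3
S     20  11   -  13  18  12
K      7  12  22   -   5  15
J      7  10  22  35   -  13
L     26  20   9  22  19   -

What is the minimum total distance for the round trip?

Minimum total distance: 54.

O - R - S - K - J - L - O: 17+12+13+5+13+26 = 86
O - R - S - K - L - J - O: 17+12+13+15+19+7 = 83
O - R - S - J - K - L - O: 17+12+18+35+15+26 = 123
O - R - S - J - L - K - O: 17+12+18+13+22+7 = 89
O - R - S - L - K - J - O: 17+12+12+22+5+7 = 75
O - R - S - L - J - K - O: 17+12+12+19+35+7 = 102
O - R - K - S - J - L - O: 17+25+22+18+13+26 = 121
O - R - K - S - L - J - O: 17+25+22+12+19+7 = 102
O - R - K - J - S - L - O: 17+25+5+22+12+26 = 107
O - R - K - J - L - S - O: 17+25+5+13+9+20 = 89
O - R - K - L - S - J - O: 17+25+15+9+18+7 = 91
O - R - K - L - J - S - O: 17+25+15+19+22+20 = 118
O - R - J - S - K - L - O: 17+14+22+13+15+26 = 107
O - R - J - S - L - K - O: 17+14+22+12+22+7 = 94
… (106 more)
O - R - L - S - K - J - O: 17+3+9+13+5+7 = 54  ← best
The minimum is 54.
One optimal route: O → R → L → S → K → J → O.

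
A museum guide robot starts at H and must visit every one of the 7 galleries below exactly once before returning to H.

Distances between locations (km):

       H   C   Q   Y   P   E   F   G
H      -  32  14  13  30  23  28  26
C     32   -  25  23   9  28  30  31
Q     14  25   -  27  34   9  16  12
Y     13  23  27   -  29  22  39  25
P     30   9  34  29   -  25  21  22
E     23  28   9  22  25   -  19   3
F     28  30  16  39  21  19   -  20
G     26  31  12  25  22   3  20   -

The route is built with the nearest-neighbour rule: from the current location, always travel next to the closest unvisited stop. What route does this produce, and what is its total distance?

Nearest-neighbour total = 128 km; route H → Y → E → G → Q → F → P → C → H.

From H: distances to unvisited — Y=13, Q=14, E=23, G=26, F=28, P=30, C=32. Nearest is Y (13).
From Y: distances to unvisited — E=22, C=23, G=25, Q=27, P=29, F=39. Nearest is E (22).
From E: distances to unvisited — G=3, Q=9, F=19, P=25, C=28. Nearest is G (3).
From G: distances to unvisited — Q=12, F=20, P=22, C=31. Nearest is Q (12).
From Q: distances to unvisited — F=16, C=25, P=34. Nearest is F (16).
From F: distances to unvisited — P=21, C=30. Nearest is P (21).
From P: distances to unvisited — C=9. Nearest is C (9).
Return C→H: 32.
Total = 13 + 22 + 3 + 12 + 16 + 21 + 9 + 32 = 128.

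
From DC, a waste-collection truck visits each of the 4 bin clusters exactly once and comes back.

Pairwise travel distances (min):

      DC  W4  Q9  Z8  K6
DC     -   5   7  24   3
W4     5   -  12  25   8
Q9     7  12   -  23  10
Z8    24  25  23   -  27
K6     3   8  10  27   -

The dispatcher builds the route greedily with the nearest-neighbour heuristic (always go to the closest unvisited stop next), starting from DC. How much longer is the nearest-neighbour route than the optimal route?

Excess over optimum: 4 min.

From DC: K6=3, W4=5, Q9=7, Z8=24 → choose K6 (3).
From K6: W4=8, Q9=10, Z8=27 → choose W4 (8).
From W4: Q9=12, Z8=25 → choose Q9 (12).
From Q9: Z8=23 → choose Z8 (23).
NN route DC → K6 → W4 → Q9 → Z8 → DC costs 70.
Optimal: DC → W4 → Z8 → Q9 → K6 → DC costs 66 (by enumerating all 12 distinct tours).
Excess = 70 − 66 = 4.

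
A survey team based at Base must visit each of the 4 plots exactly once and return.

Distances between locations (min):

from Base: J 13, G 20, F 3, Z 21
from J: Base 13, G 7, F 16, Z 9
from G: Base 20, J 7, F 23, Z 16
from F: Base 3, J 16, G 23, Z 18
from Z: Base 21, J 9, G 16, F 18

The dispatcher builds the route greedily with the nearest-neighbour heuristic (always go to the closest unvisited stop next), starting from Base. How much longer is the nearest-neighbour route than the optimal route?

The nearest-neighbour route is 6 min longer than optimal.

From Base: F=3, J=13, G=20, Z=21 → choose F (3).
From F: J=16, Z=18, G=23 → choose J (16).
From J: G=7, Z=9 → choose G (7).
From G: Z=16 → choose Z (16).
NN route Base → F → J → G → Z → Base costs 63.
Optimal: Base → J → G → Z → F → Base costs 57 (by enumerating all 12 distinct tours).
Excess = 63 − 57 = 6.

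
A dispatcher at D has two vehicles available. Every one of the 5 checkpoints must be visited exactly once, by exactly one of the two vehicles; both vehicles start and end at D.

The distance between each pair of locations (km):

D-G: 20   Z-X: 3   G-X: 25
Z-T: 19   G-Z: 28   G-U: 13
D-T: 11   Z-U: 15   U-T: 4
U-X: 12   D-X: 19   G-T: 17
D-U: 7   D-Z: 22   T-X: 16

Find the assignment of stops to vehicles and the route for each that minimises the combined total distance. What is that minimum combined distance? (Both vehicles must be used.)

Check every non-empty split of the stops between the two vehicles; for each half take its own optimal tour:
  {G} + {Z, U, T, X}: 40 + 52 = 92
  {Z} + {G, U, T, X}: 44 + 72 = 116
  {G, Z} + {U, T, X}: 70 + 46 = 116
  {U} + {G, Z, T, X}: 14 + 78 = 92
  {G, U} + {Z, T, X}: 40 + 52 = 92
  {Z, U} + {G, T, X}: 44 + 72 = 116
  … (15 splits in total)
Best: vehicle 1 D → G → D = 40; vehicle 2 D → Z → X → U → T → D = 52; combined 92.

Minimum combined distance: 92 km.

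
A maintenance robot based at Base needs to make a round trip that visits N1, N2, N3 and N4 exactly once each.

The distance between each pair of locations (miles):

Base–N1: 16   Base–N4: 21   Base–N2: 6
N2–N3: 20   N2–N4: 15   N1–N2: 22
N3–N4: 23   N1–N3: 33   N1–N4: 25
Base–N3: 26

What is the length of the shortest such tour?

With 4 stops there are 4!/2 = 12 distinct round trips (a route and its reverse cost the same).
Base - N1 - N2 - N3 - N4 - Base: 16+22+20+23+21 = 102
Base - N1 - N2 - N4 - N3 - Base: 16+22+15+23+26 = 102
Base - N1 - N3 - N2 - N4 - Base: 16+33+20+15+21 = 105
Base - N1 - N3 - N4 - N2 - Base: 16+33+23+15+6 = 93
Base - N1 - N4 - N2 - N3 - Base: 16+25+15+20+26 = 102
Base - N1 - N4 - N3 - N2 - Base: 16+25+23+20+6 = 90
Base - N2 - N1 - N3 - N4 - Base: 6+22+33+23+21 = 105
Base - N2 - N1 - N4 - N3 - Base: 6+22+25+23+26 = 102
Base - N2 - N3 - N1 - N4 - Base: 6+20+33+25+21 = 105
Base - N2 - N4 - N1 - N3 - Base: 6+15+25+33+26 = 105
Base - N3 - N1 - N2 - N4 - Base: 26+33+22+15+21 = 117
Base - N3 - N2 - N1 - N4 - Base: 26+20+22+25+21 = 114
The minimum is 90.
One optimal route: Base → N1 → N4 → N3 → N2 → Base (or its reverse).

Shortest round trip = 90 miles.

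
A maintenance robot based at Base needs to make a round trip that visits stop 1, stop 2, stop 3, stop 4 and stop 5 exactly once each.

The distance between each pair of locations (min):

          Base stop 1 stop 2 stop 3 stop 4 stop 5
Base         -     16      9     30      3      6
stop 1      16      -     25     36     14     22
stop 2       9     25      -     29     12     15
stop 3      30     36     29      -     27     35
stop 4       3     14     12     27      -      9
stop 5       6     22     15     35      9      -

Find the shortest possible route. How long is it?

Shortest round trip = 103 min.

There are 60 distinct closed tours to check (reversals are equivalent).
Base→stop 1→stop 2→stop 3→stop 4→stop 5→Base: 16+25+29+27+9+6 = 112
Base→stop 1→stop 2→stop 3→stop 5→stop 4→Base: 16+25+29+35+9+3 = 117
Base→stop 1→stop 2→stop 4→stop 3→stop 5→Base: 16+25+12+27+35+6 = 121
Base→stop 1→stop 2→stop 4→stop 5→stop 3→Base: 16+25+12+9+35+30 = 127
Base→stop 1→stop 2→stop 5→stop 3→stop 4→Base: 16+25+15+35+27+3 = 121
Base→stop 1→stop 2→stop 5→stop 4→stop 3→Base: 16+25+15+9+27+30 = 122
Base→stop 1→stop 3→stop 2→stop 4→stop 5→Base: 16+36+29+12+9+6 = 108
Base→stop 1→stop 3→stop 2→stop 5→stop 4→Base: 16+36+29+15+9+3 = 108
Base→stop 1→stop 3→stop 4→stop 2→stop 5→Base: 16+36+27+12+15+6 = 112
Base→stop 1→stop 3→stop 4→stop 5→stop 2→Base: 16+36+27+9+15+9 = 112
Base→stop 1→stop 3→stop 5→stop 2→stop 4→Base: 16+36+35+15+12+3 = 117
Base→stop 1→stop 3→stop 5→stop 4→stop 2→Base: 16+36+35+9+12+9 = 117
Base→stop 1→stop 4→stop 2→stop 3→stop 5→Base: 16+14+12+29+35+6 = 112
Base→stop 1→stop 4→stop 2→stop 5→stop 3→Base: 16+14+12+15+35+30 = 122
… (46 more)
Base→stop 2→stop 3→stop 1→stop 4→stop 5→Base: 9+29+36+14+9+6 = 103  ← best
The minimum is 103.
One optimal route: Base → stop 2 → stop 3 → stop 1 → stop 4 → stop 5 → Base (or its reverse).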